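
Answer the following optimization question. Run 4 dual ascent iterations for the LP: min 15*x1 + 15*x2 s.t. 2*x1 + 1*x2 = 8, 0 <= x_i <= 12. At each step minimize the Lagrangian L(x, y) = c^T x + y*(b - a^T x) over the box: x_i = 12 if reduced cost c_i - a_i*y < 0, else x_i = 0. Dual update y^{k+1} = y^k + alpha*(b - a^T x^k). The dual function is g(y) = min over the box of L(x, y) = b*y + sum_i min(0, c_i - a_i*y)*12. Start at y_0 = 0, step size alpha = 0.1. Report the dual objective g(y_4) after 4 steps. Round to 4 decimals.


Dual ascent for LP: min 15*x1 + 15*x2, 2*x1 + 1*x2 = 8, 0 <= x_i <= 12
Step 1: y^k = 0.0, reduced costs: (15.0, 15.0)
  x^k = (0.0, 0.0), subgradient = b - a^T x = 8.0
  y^{k+1} = 0.0 + 0.1*8.0 = 0.8
Step 2: y^k = 0.8, reduced costs: (13.4, 14.2)
  x^k = (0.0, 0.0), subgradient = b - a^T x = 8.0
  y^{k+1} = 0.8 + 0.1*8.0 = 1.6
Step 3: y^k = 1.6, reduced costs: (11.8, 13.4)
  x^k = (0.0, 0.0), subgradient = b - a^T x = 8.0
  y^{k+1} = 1.6 + 0.1*8.0 = 2.4
Step 4: y^k = 2.4, reduced costs: (10.2, 12.6)
  x^k = (0.0, 0.0), subgradient = b - a^T x = 8.0
  y^{k+1} = 2.4 + 0.1*8.0 = 3.2
Dual objective at y_4 = 3.2: reduced costs (8.6, 11.8), box minimizer x = (0.0, 0.0)
g(y_4) = b*y + (c1 - a1*y)*x1 + (c2 - a2*y)*x2 = 8*3.2 + 8.6*0.0 + 11.8*0.0 = 25.6 + 0.0 + 0.0 = 25.6


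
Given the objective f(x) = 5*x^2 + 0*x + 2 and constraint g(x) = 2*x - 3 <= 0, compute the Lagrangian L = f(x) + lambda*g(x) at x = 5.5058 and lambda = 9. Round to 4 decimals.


Step 1: Evaluate f(x).
f(5.5058) = 5*5.5058^2 + 0*5.5058 + 2 = 153.5692
Step 2: Evaluate g(x).
g(5.5058) = 2*5.5058 - 3 = 8.0116
Step 3: Compute Lagrangian.
L = 153.5692 + 9*8.0116 = 225.6736


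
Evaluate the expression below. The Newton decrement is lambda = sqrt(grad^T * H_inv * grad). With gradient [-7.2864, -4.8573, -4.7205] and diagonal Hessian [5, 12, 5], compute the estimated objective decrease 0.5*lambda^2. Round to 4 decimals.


Step 1: H is diagonal, so H^(-1) * g = [-1.4573, -0.4048, -0.9441].
Step 2: g^T H^(-1) g = sum_i g_i^2 / H_ii
  = (-7.2864)^2/5 + (-4.8573)^2/12 + (-4.7205)^2/5
  = 10.6183 + 1.9661 + 4.4566 = 17.0411
Step 3: Objective decrease = 0.5 * g^T H^(-1) g = 8.5205


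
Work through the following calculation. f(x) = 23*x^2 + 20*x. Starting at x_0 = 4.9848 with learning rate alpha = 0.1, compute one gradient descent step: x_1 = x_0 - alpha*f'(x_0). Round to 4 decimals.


We compute the gradient at x_0 and apply the update.
f'(x) = 46*x + 20
f'(4.9848) = 46*4.9848 + 20 = 249.3008
x_1 = 4.9848 - 0.1*249.3008 = -19.9453


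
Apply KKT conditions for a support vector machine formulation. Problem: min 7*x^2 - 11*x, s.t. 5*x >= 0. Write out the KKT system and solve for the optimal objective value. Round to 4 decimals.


Step 1: Try lambda = 0 (constraint inactive).
Stationarity: 2*7*x - 11 = 0
x* = 11/(2*7) = 11/14 = 0.7857 (rounded; the exact value 11/14 is used below)
Check constraint: 5*0.7857 = 3.9285 >= 0 -- satisfied.
Step 2: Compute optimal value.
f(x*) = 7*(11/14)^2 - 11*(11/14) = -4.3214


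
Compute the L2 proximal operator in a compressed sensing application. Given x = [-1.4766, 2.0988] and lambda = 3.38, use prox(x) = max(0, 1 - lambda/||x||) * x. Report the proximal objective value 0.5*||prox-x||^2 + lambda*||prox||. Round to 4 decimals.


Step 1: Compute ||x||.
||x|| = 2.5662
Step 2: Compute scaling factor.
scale = max(0, 1 - 3.38/2.5662) = 0.0
Step 3: prox(x) = [-0.0, 0.0]
||prox(x)|| = 0.0
Step 4: Proximal objective.
0.5*||prox-x||^2 = 3.2927
lambda*||prox|| = 0.0
Total = 3.2927


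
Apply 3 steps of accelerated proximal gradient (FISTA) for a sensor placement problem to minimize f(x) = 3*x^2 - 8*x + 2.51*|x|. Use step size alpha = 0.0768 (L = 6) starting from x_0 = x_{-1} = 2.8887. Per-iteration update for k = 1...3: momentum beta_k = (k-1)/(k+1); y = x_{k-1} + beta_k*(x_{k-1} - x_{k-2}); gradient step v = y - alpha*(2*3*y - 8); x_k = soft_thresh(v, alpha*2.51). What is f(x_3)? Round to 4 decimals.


FISTA on f(x) = 3*x^2 - 8*x + 2.51*|x|
L = 6, alpha = 0.0768
Iteration 1: beta = 0.0, y = 2.8887 + 0.0*(2.8887 - 2.8887) = 2.8887
  grad(y) = 9.3322, v = y - alpha*grad = 2.172
  prox(v) = soft_thresh(2.172, 0.1928) = 1.9792
Iteration 2: beta = 0.3333, y = 1.9792 + 0.3333*(1.9792 - 2.8887) = 1.6761
  grad(y) = 2.0564, v = y - alpha*grad = 1.5181
  prox(v) = soft_thresh(1.5181, 0.1928) = 1.3254
Iteration 3: beta = 0.5, y = 1.3254 + 0.5*(1.3254 - 1.9792) = 0.9984
  grad(y) = -2.0094, v = y - alpha*grad = 1.1528
  prox(v) = soft_thresh(1.1528, 0.1928) = 0.96
f(x_3) = 3*0.96^2 - 8*0.96 + 2.51*|0.96| = -2.5056


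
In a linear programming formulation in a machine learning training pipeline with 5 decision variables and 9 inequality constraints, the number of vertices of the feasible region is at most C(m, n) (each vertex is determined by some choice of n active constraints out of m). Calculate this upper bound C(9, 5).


Each vertex corresponds to some choice of n active constraints out of m, so the number of vertices is at most C(m, n) = m! / (n!(m-n)!).
m = 9, n = 5
Numerator: 9 * 8 * 7 * 6 * 5
Denominator: 5! = 120
C(9, 5) = 126


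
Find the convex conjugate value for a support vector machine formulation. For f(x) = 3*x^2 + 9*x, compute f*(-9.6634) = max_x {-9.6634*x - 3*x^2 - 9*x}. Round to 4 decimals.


f*(y) = sup_x {y*x - a*x^2 - b*x} = sup_x {(y-b)*x - a*x^2}
FOC: (y - b) - 2a*x = 0 => x* = (y - b)/(2a)
x* = (-9.6634 - 9)/(2*3) = -3.1106
f*(-9.6634) = (y-b)^2/(4a) = (-9.6634 - 9)^2/(4*3)
= 348.3225/12 = 29.0269


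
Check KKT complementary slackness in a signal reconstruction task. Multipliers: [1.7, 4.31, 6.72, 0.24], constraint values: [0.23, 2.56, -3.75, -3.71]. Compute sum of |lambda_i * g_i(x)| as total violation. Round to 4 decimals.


KKT complementary slackness check:
lambda_1 * g_1 = 1.7 * 0.23 = 0.391
lambda_2 * g_2 = 4.31 * 2.56 = 11.0336
lambda_3 * g_3 = 6.72 * -3.75 = -25.2
lambda_4 * g_4 = 0.24 * -3.71 = -0.8904
Total violation = 0.391 + 11.0336 + 25.2 + 0.8904 = 37.515


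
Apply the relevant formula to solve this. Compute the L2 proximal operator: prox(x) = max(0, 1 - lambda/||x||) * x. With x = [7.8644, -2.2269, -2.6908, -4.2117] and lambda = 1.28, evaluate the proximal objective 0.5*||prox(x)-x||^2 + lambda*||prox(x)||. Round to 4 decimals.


Step 1: Compute ||x||.
||x|| = 9.5805
Step 2: Compute scaling factor.
scale = max(0, 1 - 1.28/9.5805) = 0.8664
Step 3: prox(x) = [6.8137, -1.9294, -2.3313, -3.649]
||prox(x)|| = 8.3005
Step 4: Proximal objective.
0.5*||prox-x||^2 = 0.8192
lambda*||prox|| = 10.6246
Total = 11.4439


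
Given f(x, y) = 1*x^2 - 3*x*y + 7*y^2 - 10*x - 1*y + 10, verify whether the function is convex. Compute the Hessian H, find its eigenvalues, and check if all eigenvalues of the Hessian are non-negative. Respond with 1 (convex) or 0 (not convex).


The Hessian of f(x,y) = 1*x^2 - 3*x*y + 7*y^2 - 10*x - 1*y + 10 is:
H = [[2, -3], [-3, 14]]
Trace = 2 + 14 = 16
Determinant = 2*14 - (-3)^2 = 19
Discriminant = (16)^2 - 4*19 = 180.0
Eigenvalues: lambda_1 = 1.2918, lambda_2 = 14.7082
The function is convex.

1


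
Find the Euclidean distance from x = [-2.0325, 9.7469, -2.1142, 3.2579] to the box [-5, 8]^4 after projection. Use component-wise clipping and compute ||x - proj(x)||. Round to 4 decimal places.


Project each component onto [-5, 8].
clip(-2.0325) = -2.0325, clip(9.7469) = 8.0, clip(-2.1142) = -2.1142, clip(3.2579) = 3.2579
Projection = [-2.0325, 8.0, -2.1142, 3.2579]
Squared diffs: [0.0, 3.0517, 0.0, 0.0]
Distance = sqrt(3.0517) = 1.7469


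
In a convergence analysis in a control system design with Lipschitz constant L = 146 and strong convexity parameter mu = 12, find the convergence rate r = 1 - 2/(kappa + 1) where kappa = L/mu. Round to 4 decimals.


Step 1: Compute the condition number.
kappa = L/mu = 146/12 = 12.1667
Step 2: Compute the convergence rate.
r = 1 - 2/(kappa + 1) = 1 - 2*mu/(L + mu) = (L - mu)/(L + mu) = 134/158 = 0.8481


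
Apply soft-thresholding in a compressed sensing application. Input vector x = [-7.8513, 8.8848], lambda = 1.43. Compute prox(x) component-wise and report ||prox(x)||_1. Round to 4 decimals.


Soft-thresholding with lambda = 1.43:
prox(-7.8513) = sign(-7.8513)*max(|-7.8513| - 1.43, 0) = -6.4213
prox(8.8848) = sign(8.8848)*max(|8.8848| - 1.43, 0) = 7.4548
prox(x) = [-6.4213, 7.4548]
||prox(x)||_1 = 6.4213 + 7.4548 = 13.8761


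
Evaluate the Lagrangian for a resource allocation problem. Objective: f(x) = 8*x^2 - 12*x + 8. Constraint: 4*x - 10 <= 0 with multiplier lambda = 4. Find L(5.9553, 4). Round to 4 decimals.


Step 1: Evaluate f(x).
f(5.9553) = 8*5.9553^2 - 12*5.9553 + 8 = 220.2612
Step 2: Evaluate g(x).
g(5.9553) = 4*5.9553 - 10 = 13.8212
Step 3: Compute Lagrangian.
L = 220.2612 + 4*13.8212 = 275.546


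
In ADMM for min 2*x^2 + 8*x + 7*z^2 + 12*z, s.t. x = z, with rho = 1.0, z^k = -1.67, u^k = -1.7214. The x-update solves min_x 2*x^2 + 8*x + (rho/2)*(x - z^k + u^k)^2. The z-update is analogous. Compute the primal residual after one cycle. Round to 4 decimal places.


ADMM iteration with rho = 1.0, z^k = -1.67, u^k = -1.7214
Step 1: x-update.
Minimize 2*x^2 + 8*x + (1.0/2)*(x + 1.67 - 1.7214)^2
FOC: (2*2 + 1.0)*x = -8 + 1.0*(-1.67 + 1.7214)
x^{k+1} = -1.5897
Step 2: z-update.
Minimize 7*z^2 + 12*z + (1.0/2)*(-1.5897 - z - 1.7214)^2
FOC: (2*7 + 1.0)*z = -12 + 1.0*(-1.5897 - 1.7214)
z^{k+1} = -1.0207
Step 3: u-update.
u^{k+1} = -1.7214 - 1.5897 + 1.0207 = -2.2904
Step 4: Primal residual = |-1.5897 + 1.0207| = 0.569


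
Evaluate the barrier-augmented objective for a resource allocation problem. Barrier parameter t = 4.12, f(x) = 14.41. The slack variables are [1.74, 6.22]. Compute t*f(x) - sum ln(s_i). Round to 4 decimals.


Step 1: Compute log-barrier.
ln values: [0.5539, 1.8278]
phi = -(0.5539 + 1.8278) = -2.3817
Step 2: Compute augmented objective.
t*f(x) = 4.12*14.41 = 59.3692
Total = 59.3692 - 2.3817 = 56.9875


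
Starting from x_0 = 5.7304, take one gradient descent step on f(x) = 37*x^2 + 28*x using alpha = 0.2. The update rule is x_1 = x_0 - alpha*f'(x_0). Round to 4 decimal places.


We compute the gradient at x_0 and apply the update.
f'(x) = 74*x + 28
f'(5.7304) = 74*5.7304 + 28 = 452.0496
x_1 = 5.7304 - 0.2*452.0496 = -84.6795


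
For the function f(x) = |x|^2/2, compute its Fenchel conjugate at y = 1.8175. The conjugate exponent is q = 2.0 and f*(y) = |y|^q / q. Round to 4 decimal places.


The conjugate exponent q satisfies 1/p + 1/q = 1.
p = 2, so q = 2/(2 - 1) = 2.0
|y|^q = 1.8175^2.0 = 3.3033
f*(1.8175) = 3.3033 / 2.0 = 1.6517


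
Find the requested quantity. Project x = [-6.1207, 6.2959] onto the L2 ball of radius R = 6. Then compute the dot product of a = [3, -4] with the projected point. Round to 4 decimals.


Step 1: Compute ||x|| (intermediates to 6 decimals).
||x|| = sqrt((-6.1207)^2 + 6.2959^2) = 8.780736
Step 2: Project.
Since ||x|| > R, scale = R/||x|| = 6/8.780736 = 0.683314, proj(x) = scale * x
proj(x) = [-4.18236, 4.302077]
Step 3: Dot product.
a^T * proj(x) = 3*(-4.18236) - 4*4.302077 = -29.7554


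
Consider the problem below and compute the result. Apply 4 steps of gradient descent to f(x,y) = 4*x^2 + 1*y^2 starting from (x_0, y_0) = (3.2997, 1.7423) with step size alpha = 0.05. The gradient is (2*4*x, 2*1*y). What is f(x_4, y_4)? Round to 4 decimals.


Gradient descent on f(x,y) = 4*x^2 + 1*y^2.
Starting point: (3.2997, 1.7423), alpha = 0.05
Step 1: grad_x = 2*4*3.2997 = 26.3976, grad_y = 2*1*1.7423 = 3.4846
  x_1 = 3.2997 - 0.05*26.3976 = 1.9798
  y_1 = 1.7423 - 0.05*3.4846 = 1.5681
Step 2: grad_x = 2*4*1.9798 = 15.8386, grad_y = 2*1*1.5681 = 3.1361
  x_2 = 1.9798 - 0.05*15.8386 = 1.1879
  y_2 = 1.5681 - 0.05*3.1361 = 1.4113
Step 3: grad_x = 2*4*1.1879 = 9.5031, grad_y = 2*1*1.4113 = 2.8225
  x_3 = 1.1879 - 0.05*9.5031 = 0.7127
  y_3 = 1.4113 - 0.05*2.8225 = 1.2701
Step 4: grad_x = 2*4*0.7127 = 5.7019, grad_y = 2*1*1.2701 = 2.5403
  x_4 = 0.7127 - 0.05*5.7019 = 0.4276
  y_4 = 1.2701 - 0.05*2.5403 = 1.1431
f(0.4276, 1.1431) = 4*0.4276^2 + 1*1.1431^2 = 2.0382


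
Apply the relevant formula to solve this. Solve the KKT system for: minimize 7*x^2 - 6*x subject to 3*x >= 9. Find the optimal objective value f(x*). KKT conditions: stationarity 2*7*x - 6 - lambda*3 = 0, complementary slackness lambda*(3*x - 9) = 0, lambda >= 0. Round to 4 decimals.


Step 1: Try lambda = 0 (constraint inactive).
x_unc = 6/(2*7) = 0.4286
Check: 3*0.4286 = 1.2858 < 9 -- violated!
Step 2: Constraint must be active: 3*x = 9
x* = 9/3 = 3.0
lambda = (2*7*3.0 - 6)/3 = 12.0
Step 3: Compute optimal value.
f(x*) = 7*3.0^2 - 6*3.0 = 45.0


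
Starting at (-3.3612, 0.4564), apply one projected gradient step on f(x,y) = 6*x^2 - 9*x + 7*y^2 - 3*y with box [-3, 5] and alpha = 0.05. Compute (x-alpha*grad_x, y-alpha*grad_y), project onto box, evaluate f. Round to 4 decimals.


Step 1: Compute gradient at (-3.3612, 0.4564).
grad_x = 2*6*-3.3612 - 9 = -49.3344
grad_y = 2*7*0.4564 - 3 = 3.3896
Step 2: Gradient step.
x_raw = -3.3612 - 0.05*-49.3344 = -0.8945
y_raw = 0.4564 - 0.05*3.3896 = 0.2869
Step 3: Project onto [-3, 5].
x_proj = clip(-0.8945) = -0.8945
y_proj = clip(0.2869) = 0.2869
Step 4: Evaluate f.
f(-0.8945, 0.2869) = 12.5664


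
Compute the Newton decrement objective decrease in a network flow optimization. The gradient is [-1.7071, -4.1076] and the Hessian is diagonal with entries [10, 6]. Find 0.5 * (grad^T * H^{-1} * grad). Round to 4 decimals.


Step 1: H is diagonal, so H^(-1) * g = [-0.1707, -0.6846].
Step 2: g^T H^(-1) g = sum_i g_i^2 / H_ii
  = (-1.7071)^2/10 + (-4.1076)^2/6
  = 0.2914 + 2.8121 = 3.1035
Step 3: Objective decrease = 0.5 * g^T H^(-1) g = 1.5517


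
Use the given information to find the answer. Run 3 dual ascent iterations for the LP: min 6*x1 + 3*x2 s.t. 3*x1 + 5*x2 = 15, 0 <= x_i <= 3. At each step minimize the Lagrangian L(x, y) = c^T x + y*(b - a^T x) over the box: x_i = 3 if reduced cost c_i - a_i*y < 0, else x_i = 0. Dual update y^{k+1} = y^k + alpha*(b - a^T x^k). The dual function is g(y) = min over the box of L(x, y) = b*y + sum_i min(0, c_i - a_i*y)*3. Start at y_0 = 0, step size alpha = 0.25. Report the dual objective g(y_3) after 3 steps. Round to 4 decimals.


Dual ascent for LP: min 6*x1 + 3*x2, 3*x1 + 5*x2 = 15, 0 <= x_i <= 3
Step 1: y^k = 0.0, reduced costs: (6.0, 3.0)
  x^k = (0.0, 0.0), subgradient = b - a^T x = 15.0
  y^{k+1} = 0.0 + 0.25*15.0 = 3.75
Step 2: y^k = 3.75, reduced costs: (-5.25, -15.75)
  x^k = (3.0, 3.0), subgradient = b - a^T x = -9.0
  y^{k+1} = 3.75 + 0.25*-9.0 = 1.5
Step 3: y^k = 1.5, reduced costs: (1.5, -4.5)
  x^k = (0.0, 3.0), subgradient = b - a^T x = 0.0
  y^{k+1} = 1.5 + 0.25*0.0 = 1.5
Dual objective at y_3 = 1.5: reduced costs (1.5, -4.5), box minimizer x = (0.0, 3.0)
g(y_3) = b*y + (c1 - a1*y)*x1 + (c2 - a2*y)*x2 = 15*1.5 + 1.5*0.0 + (-4.5)*3.0 = 22.5 + 0.0 - 13.5 = 9.0


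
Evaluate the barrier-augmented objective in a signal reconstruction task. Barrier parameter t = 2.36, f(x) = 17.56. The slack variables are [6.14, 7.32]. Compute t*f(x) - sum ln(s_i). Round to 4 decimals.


Step 1: Compute log-barrier.
ln values: [1.8148, 1.9906]
phi = -(1.8148 + 1.9906) = -3.8054
Step 2: Compute augmented objective.
t*f(x) = 2.36*17.56 = 41.4416
Total = 41.4416 - 3.8054 = 37.6362


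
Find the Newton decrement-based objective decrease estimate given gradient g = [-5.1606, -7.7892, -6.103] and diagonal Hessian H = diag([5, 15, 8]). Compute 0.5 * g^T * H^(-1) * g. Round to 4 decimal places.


Step 1: H is diagonal, so H^(-1) * g = [-1.0321, -0.5193, -0.7629].
Step 2: g^T H^(-1) g = sum_i g_i^2 / H_ii
  = (-5.1606)^2/5 + (-7.7892)^2/15 + (-6.103)^2/8
  = 5.3264 + 4.0448 + 4.6558 = 14.027
Step 3: Objective decrease = 0.5 * g^T H^(-1) g = 7.0135


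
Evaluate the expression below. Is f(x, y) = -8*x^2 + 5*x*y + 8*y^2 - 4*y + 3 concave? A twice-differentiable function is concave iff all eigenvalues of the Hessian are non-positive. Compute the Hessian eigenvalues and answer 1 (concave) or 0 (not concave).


The Hessian of f(x,y) = -8*x^2 + 5*x*y + 8*y^2 - 4*y + 3 is:
H = [[-16, 5], [5, 16]]
Trace = -16 + 16 = 0
Determinant = -16*16 - (5)^2 = -281
Discriminant = (0)^2 - 4*-281 = 1124.0
Eigenvalues: lambda_1 = -16.7631, lambda_2 = 16.7631
The function is not concave.

0


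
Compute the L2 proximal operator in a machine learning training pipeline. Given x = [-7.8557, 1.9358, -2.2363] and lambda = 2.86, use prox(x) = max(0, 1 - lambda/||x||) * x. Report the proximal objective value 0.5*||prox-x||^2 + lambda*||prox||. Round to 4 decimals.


Step 1: Compute ||x||.
||x|| = 8.3941
Step 2: Compute scaling factor.
scale = max(0, 1 - 2.86/8.3941) = 0.6593
Step 3: prox(x) = [-5.1791, 1.2762, -1.4744]
||prox(x)|| = 5.5341
Step 4: Proximal objective.
0.5*||prox-x||^2 = 4.0898
lambda*||prox|| = 15.8275
Total = 19.9172


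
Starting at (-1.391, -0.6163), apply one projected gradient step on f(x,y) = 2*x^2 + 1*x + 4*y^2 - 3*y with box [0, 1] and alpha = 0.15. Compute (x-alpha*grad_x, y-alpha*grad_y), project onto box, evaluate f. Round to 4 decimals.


Step 1: Compute gradient at (-1.391, -0.6163).
grad_x = 2*2*-1.391 + 1 = -4.564
grad_y = 2*4*-0.6163 - 3 = -7.9304
Step 2: Gradient step.
x_raw = -1.391 - 0.15*-4.564 = -0.7064
y_raw = -0.6163 - 0.15*-7.9304 = 0.5733
Step 3: Project onto [0, 1].
x_proj = clip(-0.7064) = 0.0
y_proj = clip(0.5733) = 0.5733
Step 4: Evaluate f.
f(0.0, 0.5733) = -0.4053


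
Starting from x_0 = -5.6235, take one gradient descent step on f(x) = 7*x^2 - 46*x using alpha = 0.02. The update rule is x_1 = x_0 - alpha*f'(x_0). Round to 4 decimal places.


We compute the gradient at x_0 and apply the update.
f'(x) = 14*x - 46
f'(-5.6235) = 14*-5.6235 - 46 = -124.729
x_1 = -5.6235 - 0.02*-124.729 = -3.1289


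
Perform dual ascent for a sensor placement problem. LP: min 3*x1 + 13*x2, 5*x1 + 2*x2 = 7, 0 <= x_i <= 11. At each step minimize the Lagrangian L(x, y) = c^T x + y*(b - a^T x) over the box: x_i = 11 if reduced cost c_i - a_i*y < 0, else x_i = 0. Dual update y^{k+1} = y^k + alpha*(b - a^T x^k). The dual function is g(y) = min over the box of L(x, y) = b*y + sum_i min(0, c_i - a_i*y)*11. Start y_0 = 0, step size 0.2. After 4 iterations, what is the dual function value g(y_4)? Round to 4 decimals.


Dual ascent for LP: min 3*x1 + 13*x2, 5*x1 + 2*x2 = 7, 0 <= x_i <= 11
Step 1: y^k = 0.0, reduced costs: (3.0, 13.0)
  x^k = (0.0, 0.0), subgradient = b - a^T x = 7.0
  y^{k+1} = 0.0 + 0.2*7.0 = 1.4
Step 2: y^k = 1.4, reduced costs: (-4.0, 10.2)
  x^k = (11.0, 0.0), subgradient = b - a^T x = -48.0
  y^{k+1} = 1.4 + 0.2*-48.0 = -8.2
Step 3: y^k = -8.2, reduced costs: (44.0, 29.4)
  x^k = (0.0, 0.0), subgradient = b - a^T x = 7.0
  y^{k+1} = -8.2 + 0.2*7.0 = -6.8
Step 4: y^k = -6.8, reduced costs: (37.0, 26.6)
  x^k = (0.0, 0.0), subgradient = b - a^T x = 7.0
  y^{k+1} = -6.8 + 0.2*7.0 = -5.4
Dual objective at y_4 = -5.4: reduced costs (30.0, 23.8), box minimizer x = (0.0, 0.0)
g(y_4) = b*y + (c1 - a1*y)*x1 + (c2 - a2*y)*x2 = 7*(-5.4) + 30.0*0.0 + 23.8*0.0 = -37.8 + 0.0 + 0.0 = -37.8


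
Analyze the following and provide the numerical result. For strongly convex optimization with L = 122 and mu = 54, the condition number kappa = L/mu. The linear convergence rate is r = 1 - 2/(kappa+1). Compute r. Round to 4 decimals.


Step 1: Compute the condition number.
kappa = L/mu = 122/54 = 2.2593
Step 2: Compute the convergence rate.
r = 1 - 2/(kappa + 1) = 1 - 2*mu/(L + mu) = (L - mu)/(L + mu) = 68/176 = 0.3864


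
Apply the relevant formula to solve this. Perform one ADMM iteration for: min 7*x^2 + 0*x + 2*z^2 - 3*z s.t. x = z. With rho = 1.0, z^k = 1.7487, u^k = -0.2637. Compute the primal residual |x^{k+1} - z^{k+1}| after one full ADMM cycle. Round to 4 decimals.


ADMM iteration with rho = 1.0, z^k = 1.7487, u^k = -0.2637
Step 1: x-update.
Minimize 7*x^2 + 0*x + (1.0/2)*(x - 1.7487 - 0.2637)^2
FOC: (2*7 + 1.0)*x = 0 + 1.0*(1.7487 + 0.2637)
x^{k+1} = 0.1342
Step 2: z-update.
Minimize 2*z^2 - 3*z + (1.0/2)*(0.1342 - z - 0.2637)^2
FOC: (2*2 + 1.0)*z = 3 + 1.0*(0.1342 - 0.2637)
z^{k+1} = 0.5741
Step 3: u-update.
u^{k+1} = -0.2637 + 0.1342 - 0.5741 = -0.7036
Step 4: Primal residual = |0.1342 - 0.5741| = 0.4399


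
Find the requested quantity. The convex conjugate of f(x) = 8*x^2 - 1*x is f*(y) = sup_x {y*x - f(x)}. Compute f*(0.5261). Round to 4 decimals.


f*(y) = sup_x {y*x - a*x^2 - b*x} = sup_x {(y-b)*x - a*x^2}
FOC: (y - b) - 2a*x = 0 => x* = (y - b)/(2a)
x* = (0.5261 + 1)/(2*8) = 0.0954
f*(0.5261) = (y-b)^2/(4a) = (0.5261 + 1)^2/(4*8)
= 2.329/32 = 0.0728


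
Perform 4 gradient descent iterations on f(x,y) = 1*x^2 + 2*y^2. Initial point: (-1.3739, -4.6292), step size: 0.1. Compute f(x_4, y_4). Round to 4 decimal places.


Gradient descent on f(x,y) = 1*x^2 + 2*y^2.
Starting point: (-1.3739, -4.6292), alpha = 0.1
Step 1: grad_x = 2*1*-1.3739 = -2.7478, grad_y = 2*2*-4.6292 = -18.5168
  x_1 = -1.3739 - 0.1*-2.7478 = -1.0991
  y_1 = -4.6292 - 0.1*-18.5168 = -2.7775
Step 2: grad_x = 2*1*-1.0991 = -2.1982, grad_y = 2*2*-2.7775 = -11.1101
  x_2 = -1.0991 - 0.1*-2.1982 = -0.8793
  y_2 = -2.7775 - 0.1*-11.1101 = -1.6665
Step 3: grad_x = 2*1*-0.8793 = -1.7586, grad_y = 2*2*-1.6665 = -6.666
  x_3 = -0.8793 - 0.1*-1.7586 = -0.7034
  y_3 = -1.6665 - 0.1*-6.666 = -0.9999
Step 4: grad_x = 2*1*-0.7034 = -1.4069, grad_y = 2*2*-0.9999 = -3.9996
  x_4 = -0.7034 - 0.1*-1.4069 = -0.5627
  y_4 = -0.9999 - 0.1*-3.9996 = -0.5999
f(-0.5627, -0.5999) = 1*(-0.5627)^2 + 2*(-0.5999)^2 = 1.0366


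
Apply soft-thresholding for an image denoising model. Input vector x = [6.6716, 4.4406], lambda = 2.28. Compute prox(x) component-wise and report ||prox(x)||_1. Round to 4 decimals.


Soft-thresholding with lambda = 2.28:
prox(6.6716) = sign(6.6716)*max(|6.6716| - 2.28, 0) = 4.3916
prox(4.4406) = sign(4.4406)*max(|4.4406| - 2.28, 0) = 2.1606
prox(x) = [4.3916, 2.1606]
||prox(x)||_1 = 4.3916 + 2.1606 = 6.5522


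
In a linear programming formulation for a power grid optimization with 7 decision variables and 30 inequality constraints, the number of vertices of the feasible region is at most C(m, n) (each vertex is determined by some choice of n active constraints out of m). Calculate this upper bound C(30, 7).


Each vertex corresponds to some choice of n active constraints out of m, so the number of vertices is at most C(m, n) = m! / (n!(m-n)!).
m = 30, n = 7
Numerator: 30 * 29 * 28 * 27 * 26 * 25 * 24
Denominator: 7! = 5040
C(30, 7) = 2035800


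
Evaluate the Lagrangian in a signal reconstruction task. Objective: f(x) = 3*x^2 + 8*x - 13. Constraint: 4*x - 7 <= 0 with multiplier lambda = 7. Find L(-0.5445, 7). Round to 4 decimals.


Step 1: Evaluate f(x).
f(-0.5445) = 3*(-0.5445)^2 + 8*(-0.5445) - 13 = -16.4666
Step 2: Evaluate g(x).
g(-0.5445) = 4*-0.5445 - 7 = -9.178
Step 3: Compute Lagrangian.
L = -16.4666 + 7*-9.178 = -80.7126


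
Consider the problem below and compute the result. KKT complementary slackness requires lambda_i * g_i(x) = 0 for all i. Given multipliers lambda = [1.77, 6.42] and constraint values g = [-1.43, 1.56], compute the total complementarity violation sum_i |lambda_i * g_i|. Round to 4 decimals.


KKT complementary slackness check:
lambda_1 * g_1 = 1.77 * -1.43 = -2.5311
lambda_2 * g_2 = 6.42 * 1.56 = 10.0152
Total violation = 2.5311 + 10.0152 = 12.5463


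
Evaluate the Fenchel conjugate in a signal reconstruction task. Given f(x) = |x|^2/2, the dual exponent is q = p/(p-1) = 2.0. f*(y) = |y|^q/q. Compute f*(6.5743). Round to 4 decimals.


The conjugate exponent q satisfies 1/p + 1/q = 1.
p = 2, so q = 2/(2 - 1) = 2.0
|y|^q = 6.5743^2.0 = 43.2214
f*(6.5743) = 43.2214 / 2.0 = 21.6107


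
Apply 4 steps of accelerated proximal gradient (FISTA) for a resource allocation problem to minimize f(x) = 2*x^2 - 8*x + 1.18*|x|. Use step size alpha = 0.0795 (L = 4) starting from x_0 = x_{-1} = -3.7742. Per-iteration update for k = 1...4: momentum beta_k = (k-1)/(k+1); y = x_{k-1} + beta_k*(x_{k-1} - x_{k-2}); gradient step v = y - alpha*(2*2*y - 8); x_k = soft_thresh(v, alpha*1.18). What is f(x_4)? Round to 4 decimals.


FISTA on f(x) = 2*x^2 - 8*x + 1.18*|x|
L = 4, alpha = 0.0795
Iteration 1: beta = 0.0, y = -3.7742 + 0.0*(-3.7742 + 3.7742) = -3.7742
  grad(y) = -23.0968, v = y - alpha*grad = -1.938
  prox(v) = soft_thresh(-1.938, 0.0938) = -1.8442
Iteration 2: beta = 0.3333, y = -1.8442 + 0.3333*(-1.8442 + 3.7742) = -1.2009
  grad(y) = -12.8034, v = y - alpha*grad = -0.183
  prox(v) = soft_thresh(-0.183, 0.0938) = -0.0892
Iteration 3: beta = 0.5, y = -0.0892 + 0.5*(-0.0892 + 1.8442) = 0.7883
  grad(y) = -4.8467, v = y - alpha*grad = 1.1736
  prox(v) = soft_thresh(1.1736, 0.0938) = 1.0798
Iteration 4: beta = 0.6, y = 1.0798 + 0.6*(1.0798 + 0.0892) = 1.7812
  grad(y) = -0.875, v = y - alpha*grad = 1.8508
  prox(v) = soft_thresh(1.8508, 0.0938) = 1.757
f(x_4) = 2*1.757^2 - 8*1.757 + 1.18*|1.757| = -5.8086


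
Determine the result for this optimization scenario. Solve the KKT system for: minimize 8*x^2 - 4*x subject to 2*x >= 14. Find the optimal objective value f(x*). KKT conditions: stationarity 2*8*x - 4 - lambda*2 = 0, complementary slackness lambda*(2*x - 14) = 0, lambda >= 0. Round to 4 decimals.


Step 1: Try lambda = 0 (constraint inactive).
x_unc = 4/(2*8) = 0.25
Check: 2*0.25 = 0.5 < 14 -- violated!
Step 2: Constraint must be active: 2*x = 14
x* = 14/2 = 7.0
lambda = (2*8*7.0 - 4)/2 = 54.0
Step 3: Compute optimal value.
f(x*) = 8*7.0^2 - 4*7.0 = 364.0


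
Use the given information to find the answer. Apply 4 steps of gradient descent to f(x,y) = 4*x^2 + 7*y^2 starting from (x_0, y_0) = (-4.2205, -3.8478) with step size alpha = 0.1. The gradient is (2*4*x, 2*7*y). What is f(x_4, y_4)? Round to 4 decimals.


Gradient descent on f(x,y) = 4*x^2 + 7*y^2.
Starting point: (-4.2205, -3.8478), alpha = 0.1
Step 1: grad_x = 2*4*-4.2205 = -33.764, grad_y = 2*7*-3.8478 = -53.8692
  x_1 = -4.2205 - 0.1*-33.764 = -0.8441
  y_1 = -3.8478 - 0.1*-53.8692 = 1.5391
Step 2: grad_x = 2*4*-0.8441 = -6.7528, grad_y = 2*7*1.5391 = 21.5477
  x_2 = -0.8441 - 0.1*-6.7528 = -0.1688
  y_2 = 1.5391 - 0.1*21.5477 = -0.6156
Step 3: grad_x = 2*4*-0.1688 = -1.3506, grad_y = 2*7*-0.6156 = -8.6191
  x_3 = -0.1688 - 0.1*-1.3506 = -0.0338
  y_3 = -0.6156 - 0.1*-8.6191 = 0.2463
Step 4: grad_x = 2*4*-0.0338 = -0.2701, grad_y = 2*7*0.2463 = 3.4476
  x_4 = -0.0338 - 0.1*-0.2701 = -0.0068
  y_4 = 0.2463 - 0.1*3.4476 = -0.0985
f(-0.0068, -0.0985) = 4*(-0.0068)^2 + 7*(-0.0985)^2 = 0.0681


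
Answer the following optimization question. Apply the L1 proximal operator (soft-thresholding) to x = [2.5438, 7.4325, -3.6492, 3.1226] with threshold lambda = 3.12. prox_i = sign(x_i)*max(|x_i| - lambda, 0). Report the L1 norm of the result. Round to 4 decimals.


Soft-thresholding with lambda = 3.12:
prox(2.5438) = sign(2.5438)*max(|2.5438| - 3.12, 0) = 0.0
prox(7.4325) = sign(7.4325)*max(|7.4325| - 3.12, 0) = 4.3125
prox(-3.6492) = sign(-3.6492)*max(|-3.6492| - 3.12, 0) = -0.5292
prox(3.1226) = sign(3.1226)*max(|3.1226| - 3.12, 0) = 0.0026
prox(x) = [0.0, 4.3125, -0.5292, 0.0026]
||prox(x)||_1 = 0.0 + 4.3125 + 0.5292 + 0.0026 = 4.8443


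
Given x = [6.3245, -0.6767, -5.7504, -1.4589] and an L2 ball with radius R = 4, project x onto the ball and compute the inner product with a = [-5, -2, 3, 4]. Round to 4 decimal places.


Step 1: Compute ||x|| (intermediates to 6 decimals).
||x|| = sqrt(6.3245^2 + (-0.6767)^2 + (-5.7504)^2 + (-1.4589)^2) = 8.697857
Step 2: Project.
Since ||x|| > R, scale = R/||x|| = 4/8.697857 = 0.459883, proj(x) = scale * x
proj(x) = [2.90853, -0.311203, -2.644511, -0.670923]
Step 3: Dot product.
a^T * proj(x) = -5*2.90853 - 2*(-0.311203) + 3*(-2.644511) + 4*(-0.670923) = -24.5375


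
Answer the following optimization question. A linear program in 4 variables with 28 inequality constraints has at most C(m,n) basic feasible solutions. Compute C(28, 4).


Each vertex corresponds to some choice of n active constraints out of m, so the number of vertices is at most C(m, n) = m! / (n!(m-n)!).
m = 28, n = 4
Numerator: 28 * 27 * 26 * 25
Denominator: 4! = 24
C(28, 4) = 20475


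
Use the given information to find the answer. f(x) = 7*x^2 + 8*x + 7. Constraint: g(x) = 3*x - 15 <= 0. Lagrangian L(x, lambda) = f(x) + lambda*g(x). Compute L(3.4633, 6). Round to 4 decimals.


Step 1: Evaluate f(x).
f(3.4633) = 7*3.4633^2 + 8*3.4633 + 7 = 118.6675
Step 2: Evaluate g(x).
g(3.4633) = 3*3.4633 - 15 = -4.6101
Step 3: Compute Lagrangian.
L = 118.6675 + 6*-4.6101 = 91.0069


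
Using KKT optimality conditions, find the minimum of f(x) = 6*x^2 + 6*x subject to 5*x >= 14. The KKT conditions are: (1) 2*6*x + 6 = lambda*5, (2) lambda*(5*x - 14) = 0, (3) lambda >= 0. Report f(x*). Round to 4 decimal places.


Step 1: Try lambda = 0 (constraint inactive).
x_unc = -6/(2*6) = -0.5
Check: 5*-0.5 = -2.5 < 14 -- violated!
Step 2: Constraint must be active: 5*x = 14
x* = 14/5 = 2.8
lambda = (2*6*2.8 + 6)/5 = 7.92
Step 3: Compute optimal value.
f(x*) = 6*2.8^2 + 6*2.8 = 63.84


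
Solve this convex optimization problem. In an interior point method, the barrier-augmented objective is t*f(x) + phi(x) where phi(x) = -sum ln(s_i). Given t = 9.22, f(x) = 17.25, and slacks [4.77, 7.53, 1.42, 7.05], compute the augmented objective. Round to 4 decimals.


Step 1: Compute log-barrier.
ln values: [1.5623, 2.0189, 0.3507, 1.953]
phi = -(1.5623 + 2.0189 + 0.3507 + 1.953) = -5.8849
Step 2: Compute augmented objective.
t*f(x) = 9.22*17.25 = 159.045
Total = 159.045 - 5.8849 = 153.1601


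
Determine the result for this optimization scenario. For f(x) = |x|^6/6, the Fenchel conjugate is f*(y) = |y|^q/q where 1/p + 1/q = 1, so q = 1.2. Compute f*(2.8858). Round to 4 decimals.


The conjugate exponent q satisfies 1/p + 1/q = 1.
p = 6, so q = 6/(6 - 1) = 1.2
|y|^q = 2.8858^1.2 = 3.5671
f*(2.8858) = 3.5671 / 1.2 = 2.9726


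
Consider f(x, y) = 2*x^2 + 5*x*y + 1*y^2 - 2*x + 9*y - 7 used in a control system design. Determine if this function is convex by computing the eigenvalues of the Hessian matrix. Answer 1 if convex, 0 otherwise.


The Hessian of f(x,y) = 2*x^2 + 5*x*y + 1*y^2 - 2*x + 9*y - 7 is:
H = [[4, 5], [5, 2]]
Trace = 4 + 2 = 6
Determinant = 4*2 - (5)^2 = -17
Discriminant = (6)^2 - 4*-17 = 104.0
Eigenvalues: lambda_1 = -2.099, lambda_2 = 8.099
The function is not convex.

0


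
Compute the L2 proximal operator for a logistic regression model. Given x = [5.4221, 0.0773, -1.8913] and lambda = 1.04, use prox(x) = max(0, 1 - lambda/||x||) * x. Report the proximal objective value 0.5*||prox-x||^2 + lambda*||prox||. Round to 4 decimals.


Step 1: Compute ||x||.
||x|| = 5.743
Step 2: Compute scaling factor.
scale = max(0, 1 - 1.04/5.743) = 0.8189
Step 3: prox(x) = [4.4402, 0.0633, -1.5488]
||prox(x)|| = 4.703
Step 4: Proximal objective.
0.5*||prox-x||^2 = 0.5408
lambda*||prox|| = 4.8911
Total = 5.4319


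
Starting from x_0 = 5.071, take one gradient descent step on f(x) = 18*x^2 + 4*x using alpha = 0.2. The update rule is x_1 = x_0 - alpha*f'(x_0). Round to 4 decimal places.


We compute the gradient at x_0 and apply the update.
f'(x) = 36*x + 4
f'(5.071) = 36*5.071 + 4 = 186.556
x_1 = 5.071 - 0.2*186.556 = -32.2402


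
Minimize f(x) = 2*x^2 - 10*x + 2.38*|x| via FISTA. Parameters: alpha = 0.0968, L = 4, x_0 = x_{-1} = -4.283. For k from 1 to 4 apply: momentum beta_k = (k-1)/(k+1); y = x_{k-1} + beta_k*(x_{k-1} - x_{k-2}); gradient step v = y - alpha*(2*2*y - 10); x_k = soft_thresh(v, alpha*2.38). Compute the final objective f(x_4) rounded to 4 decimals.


FISTA on f(x) = 2*x^2 - 10*x + 2.38*|x|
L = 4, alpha = 0.0968
Iteration 1: beta = 0.0, y = -4.283 + 0.0*(-4.283 + 4.283) = -4.283
  grad(y) = -27.132, v = y - alpha*grad = -1.6566
  prox(v) = soft_thresh(-1.6566, 0.2304) = -1.4262
Iteration 2: beta = 0.3333, y = -1.4262 + 0.3333*(-1.4262 + 4.283) = -0.474
  grad(y) = -11.8959, v = y - alpha*grad = 0.6775
  prox(v) = soft_thresh(0.6775, 0.2304) = 0.4472
Iteration 3: beta = 0.5, y = 0.4472 + 0.5*(0.4472 + 1.4262) = 1.3839
  grad(y) = -4.4646, v = y - alpha*grad = 1.816
  prox(v) = soft_thresh(1.816, 0.2304) = 1.5856
Iteration 4: beta = 0.6, y = 1.5856 + 0.6*(1.5856 - 0.4472) = 2.2687
  grad(y) = -0.9251, v = y - alpha*grad = 2.3583
  prox(v) = soft_thresh(2.3583, 0.2304) = 2.1279
f(x_4) = 2*2.1279^2 - 10*2.1279 + 2.38*|2.1279| = -7.1587


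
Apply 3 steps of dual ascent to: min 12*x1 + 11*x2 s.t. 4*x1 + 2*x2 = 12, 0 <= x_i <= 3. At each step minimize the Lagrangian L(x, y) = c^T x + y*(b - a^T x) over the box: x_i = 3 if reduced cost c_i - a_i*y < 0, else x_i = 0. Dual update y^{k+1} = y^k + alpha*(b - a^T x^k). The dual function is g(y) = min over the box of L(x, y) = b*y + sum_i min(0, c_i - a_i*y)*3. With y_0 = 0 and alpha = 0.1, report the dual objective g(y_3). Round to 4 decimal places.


Dual ascent for LP: min 12*x1 + 11*x2, 4*x1 + 2*x2 = 12, 0 <= x_i <= 3
Step 1: y^k = 0.0, reduced costs: (12.0, 11.0)
  x^k = (0.0, 0.0), subgradient = b - a^T x = 12.0
  y^{k+1} = 0.0 + 0.1*12.0 = 1.2
Step 2: y^k = 1.2, reduced costs: (7.2, 8.6)
  x^k = (0.0, 0.0), subgradient = b - a^T x = 12.0
  y^{k+1} = 1.2 + 0.1*12.0 = 2.4
Step 3: y^k = 2.4, reduced costs: (2.4, 6.2)
  x^k = (0.0, 0.0), subgradient = b - a^T x = 12.0
  y^{k+1} = 2.4 + 0.1*12.0 = 3.6
Dual objective at y_3 = 3.6: reduced costs (-2.4, 3.8), box minimizer x = (3.0, 0.0)
g(y_3) = b*y + (c1 - a1*y)*x1 + (c2 - a2*y)*x2 = 12*3.6 + (-2.4)*3.0 + 3.8*0.0 = 43.2 - 7.2 + 0.0 = 36.0


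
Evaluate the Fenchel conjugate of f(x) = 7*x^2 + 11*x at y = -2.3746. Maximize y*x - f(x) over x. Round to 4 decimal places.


f*(y) = sup_x {y*x - a*x^2 - b*x} = sup_x {(y-b)*x - a*x^2}
FOC: (y - b) - 2a*x = 0 => x* = (y - b)/(2a)
x* = (-2.3746 - 11)/(2*7) = -0.9553
f*(-2.3746) = (y-b)^2/(4a) = (-2.3746 - 11)^2/(4*7)
= 178.8799/28 = 6.3886


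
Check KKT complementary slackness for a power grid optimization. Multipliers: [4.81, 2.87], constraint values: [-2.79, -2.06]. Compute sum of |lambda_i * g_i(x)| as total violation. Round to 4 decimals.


KKT complementary slackness check:
lambda_1 * g_1 = 4.81 * -2.79 = -13.4199
lambda_2 * g_2 = 2.87 * -2.06 = -5.9122
Total violation = 13.4199 + 5.9122 = 19.3321


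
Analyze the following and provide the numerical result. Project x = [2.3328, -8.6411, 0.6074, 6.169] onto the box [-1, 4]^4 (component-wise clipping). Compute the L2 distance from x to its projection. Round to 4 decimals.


Project each component onto [-1, 4].
clip(2.3328) = 2.3328, clip(-8.6411) = -1.0, clip(0.6074) = 0.6074, clip(6.169) = 4.0
Projection = [2.3328, -1.0, 0.6074, 4.0]
Squared diffs: [0.0, 58.3864, 0.0, 4.7046]
Distance = sqrt(63.091) = 7.943


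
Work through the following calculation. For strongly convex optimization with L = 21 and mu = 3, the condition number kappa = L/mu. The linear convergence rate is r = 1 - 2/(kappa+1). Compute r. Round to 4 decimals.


Step 1: Compute the condition number.
kappa = L/mu = 21/3 = 7.0
Step 2: Compute the convergence rate.
r = 1 - 2/(kappa + 1) = 1 - 2*mu/(L + mu) = (L - mu)/(L + mu) = 18/24 = 0.75


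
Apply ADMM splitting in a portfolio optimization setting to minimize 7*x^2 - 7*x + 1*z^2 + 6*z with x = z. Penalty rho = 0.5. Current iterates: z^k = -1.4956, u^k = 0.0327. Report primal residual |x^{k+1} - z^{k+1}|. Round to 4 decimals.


ADMM iteration with rho = 0.5, z^k = -1.4956, u^k = 0.0327
Step 1: x-update.
Minimize 7*x^2 - 7*x + (0.5/2)*(x + 1.4956 + 0.0327)^2
FOC: (2*7 + 0.5)*x = 7 + 0.5*(-1.4956 - 0.0327)
x^{k+1} = 0.4301
Step 2: z-update.
Minimize 1*z^2 + 6*z + (0.5/2)*(0.4301 - z + 0.0327)^2
FOC: (2*1 + 0.5)*z = -6 + 0.5*(0.4301 + 0.0327)
z^{k+1} = -2.3074
Step 3: u-update.
u^{k+1} = 0.0327 + 0.4301 + 2.3074 = 2.7702
Step 4: Primal residual = |0.4301 + 2.3074| = 2.7375


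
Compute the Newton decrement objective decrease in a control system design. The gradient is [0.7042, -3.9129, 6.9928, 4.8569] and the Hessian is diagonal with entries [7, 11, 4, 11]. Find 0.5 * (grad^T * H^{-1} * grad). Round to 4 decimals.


Step 1: H is diagonal, so H^(-1) * g = [0.1006, -0.3557, 1.7482, 0.4415].
Step 2: g^T H^(-1) g = sum_i g_i^2 / H_ii
  = (0.7042)^2/7 + (-3.9129)^2/11 + (6.9928)^2/4 + (4.8569)^2/11
  = 0.0708 + 1.3919 + 12.2248 + 2.1445 = 15.832
Step 3: Objective decrease = 0.5 * g^T H^(-1) g = 7.916


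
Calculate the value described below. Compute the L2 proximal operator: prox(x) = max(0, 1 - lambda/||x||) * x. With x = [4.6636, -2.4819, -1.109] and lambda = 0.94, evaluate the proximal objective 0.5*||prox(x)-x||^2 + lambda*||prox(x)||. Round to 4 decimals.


Step 1: Compute ||x||.
||x|| = 5.398
Step 2: Compute scaling factor.
scale = max(0, 1 - 0.94/5.398) = 0.8259
Step 3: prox(x) = [3.8515, -2.0497, -0.9159]
||prox(x)|| = 4.458
Step 4: Proximal objective.
0.5*||prox-x||^2 = 0.4418
lambda*||prox|| = 4.1905
Total = 4.6324


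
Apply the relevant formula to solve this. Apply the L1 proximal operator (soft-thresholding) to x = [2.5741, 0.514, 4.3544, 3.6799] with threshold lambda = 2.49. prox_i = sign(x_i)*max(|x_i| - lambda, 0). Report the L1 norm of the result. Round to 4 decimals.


Soft-thresholding with lambda = 2.49:
prox(2.5741) = sign(2.5741)*max(|2.5741| - 2.49, 0) = 0.0841
prox(0.514) = sign(0.514)*max(|0.514| - 2.49, 0) = 0.0
prox(4.3544) = sign(4.3544)*max(|4.3544| - 2.49, 0) = 1.8644
prox(3.6799) = sign(3.6799)*max(|3.6799| - 2.49, 0) = 1.1899
prox(x) = [0.0841, 0.0, 1.8644, 1.1899]
||prox(x)||_1 = 0.0841 + 0.0 + 1.8644 + 1.1899 = 3.1384


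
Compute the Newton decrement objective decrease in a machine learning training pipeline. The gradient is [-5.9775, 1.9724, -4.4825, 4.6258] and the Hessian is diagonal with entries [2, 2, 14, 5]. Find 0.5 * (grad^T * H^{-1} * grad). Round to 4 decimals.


Step 1: H is diagonal, so H^(-1) * g = [-2.9888, 0.9862, -0.3202, 0.9252].
Step 2: g^T H^(-1) g = sum_i g_i^2 / H_ii
  = (-5.9775)^2/2 + (1.9724)^2/2 + (-4.4825)^2/14 + (4.6258)^2/5
  = 17.8653 + 1.9452 + 1.4352 + 4.2796 = 25.5252
Step 3: Objective decrease = 0.5 * g^T H^(-1) g = 12.7626


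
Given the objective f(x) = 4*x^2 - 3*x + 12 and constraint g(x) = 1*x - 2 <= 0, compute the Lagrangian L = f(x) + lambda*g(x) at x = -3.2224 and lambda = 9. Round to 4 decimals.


Step 1: Evaluate f(x).
f(-3.2224) = 4*(-3.2224)^2 - 3*(-3.2224) + 12 = 63.2026
Step 2: Evaluate g(x).
g(-3.2224) = 1*-3.2224 - 2 = -5.2224
Step 3: Compute Lagrangian.
L = 63.2026 + 9*-5.2224 = 16.201


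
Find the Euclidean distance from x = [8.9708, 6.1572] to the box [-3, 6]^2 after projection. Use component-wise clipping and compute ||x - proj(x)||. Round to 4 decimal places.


Project each component onto [-3, 6].
clip(8.9708) = 6.0, clip(6.1572) = 6.0
Projection = [6.0, 6.0]
Squared diffs: [8.8257, 0.0247]
Distance = sqrt(8.8504) = 2.975


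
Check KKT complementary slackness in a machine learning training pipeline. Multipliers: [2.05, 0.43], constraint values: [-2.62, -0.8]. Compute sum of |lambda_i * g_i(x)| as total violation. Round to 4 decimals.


KKT complementary slackness check:
lambda_1 * g_1 = 2.05 * -2.62 = -5.371
lambda_2 * g_2 = 0.43 * -0.8 = -0.344
Total violation = 5.371 + 0.344 = 5.715


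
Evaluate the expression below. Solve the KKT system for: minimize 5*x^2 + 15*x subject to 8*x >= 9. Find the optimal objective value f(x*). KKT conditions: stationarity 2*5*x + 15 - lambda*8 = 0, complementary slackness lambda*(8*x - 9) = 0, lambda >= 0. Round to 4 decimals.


Step 1: Try lambda = 0 (constraint inactive).
x_unc = -15/(2*5) = -1.5
Check: 8*-1.5 = -12.0 < 9 -- violated!
Step 2: Constraint must be active: 8*x = 9
x* = 9/8 = 1.125
lambda = (2*5*1.125 + 15)/8 = 3.2813
Step 3: Compute optimal value.
f(x*) = 5*1.125^2 + 15*1.125 = 23.2031


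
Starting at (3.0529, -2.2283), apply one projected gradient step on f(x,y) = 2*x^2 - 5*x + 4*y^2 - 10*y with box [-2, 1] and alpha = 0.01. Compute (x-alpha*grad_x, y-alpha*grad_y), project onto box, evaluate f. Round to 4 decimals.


Step 1: Compute gradient at (3.0529, -2.2283).
grad_x = 2*2*3.0529 - 5 = 7.2116
grad_y = 2*4*-2.2283 - 10 = -27.8264
Step 2: Gradient step.
x_raw = 3.0529 - 0.01*7.2116 = 2.9808
y_raw = -2.2283 - 0.01*-27.8264 = -1.95
Step 3: Project onto [-2, 1].
x_proj = clip(2.9808) = 1.0
y_proj = clip(-1.95) = -1.95
Step 4: Evaluate f.
f(1.0, -1.95) = 31.7109
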